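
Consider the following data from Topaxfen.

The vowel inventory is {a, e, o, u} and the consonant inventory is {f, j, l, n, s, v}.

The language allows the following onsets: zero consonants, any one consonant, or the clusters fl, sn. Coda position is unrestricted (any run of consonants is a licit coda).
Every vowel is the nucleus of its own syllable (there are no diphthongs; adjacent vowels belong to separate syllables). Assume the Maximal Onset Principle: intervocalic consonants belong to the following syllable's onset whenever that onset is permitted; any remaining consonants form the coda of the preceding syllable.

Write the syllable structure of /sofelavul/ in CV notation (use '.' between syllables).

Nuclei (vowels): o, e, a, u → 4 syllables.
σ1/σ2 boundary: /f/ is a single consonant, so it becomes the next onset.
σ2/σ3 boundary: /l/ → onset of the next syllable (single consonants are always licit onsets).
σ3/σ4 boundary: just /v/ — single C goes to the following onset.
Result: so.fe.la.vul.
Mapping each syllable to C/V: /so/ → CV, /fe/ → CV, /la/ → CV, /vul/ → CVC.

CV.CV.CV.CVC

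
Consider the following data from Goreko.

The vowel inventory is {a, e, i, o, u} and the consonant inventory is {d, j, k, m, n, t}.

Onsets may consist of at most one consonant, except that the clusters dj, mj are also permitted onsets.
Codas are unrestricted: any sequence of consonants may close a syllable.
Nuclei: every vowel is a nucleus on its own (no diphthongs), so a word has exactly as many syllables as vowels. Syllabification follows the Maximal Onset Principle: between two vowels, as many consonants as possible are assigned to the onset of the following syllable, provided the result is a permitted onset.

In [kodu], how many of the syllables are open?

2

Nuclei (vowels): o, u → 2 syllables.
V1 /o/ – V2 /u/: /d/ → onset of the next syllable (single consonants are always licit onsets).
Putting it together: ko.du.
Classifying each syllable: /ko/ (open), /du/ (open).
Open syllables: 2.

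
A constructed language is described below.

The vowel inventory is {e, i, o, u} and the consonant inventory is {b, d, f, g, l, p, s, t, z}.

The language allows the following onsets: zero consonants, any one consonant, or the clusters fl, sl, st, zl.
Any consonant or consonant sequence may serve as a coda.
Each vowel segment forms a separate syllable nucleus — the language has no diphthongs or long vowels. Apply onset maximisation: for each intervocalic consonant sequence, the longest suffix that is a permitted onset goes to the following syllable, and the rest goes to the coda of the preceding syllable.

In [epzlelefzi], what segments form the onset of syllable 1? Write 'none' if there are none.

none

The vowels are e, e, e, i — 4 nuclei, so 4 syllables.
/e…e/ gap (V1→V2): /pzl/ splits as /p/ + /zl/ (/zl/ is the longest suffix that is a licit onset).
/e…e/ gap (V2→V3): just /l/ — single C goes to the following onset.
/e…i/ gap (V3→V4): cluster /fz/ — the longest permitted-onset suffix is /z/; onset = /z/, preceding coda = /f/.
So the parse is ep.zle.lef.zi.
Syllable 1 is /ep/: onset ∅, nucleus /e/, coda /p/.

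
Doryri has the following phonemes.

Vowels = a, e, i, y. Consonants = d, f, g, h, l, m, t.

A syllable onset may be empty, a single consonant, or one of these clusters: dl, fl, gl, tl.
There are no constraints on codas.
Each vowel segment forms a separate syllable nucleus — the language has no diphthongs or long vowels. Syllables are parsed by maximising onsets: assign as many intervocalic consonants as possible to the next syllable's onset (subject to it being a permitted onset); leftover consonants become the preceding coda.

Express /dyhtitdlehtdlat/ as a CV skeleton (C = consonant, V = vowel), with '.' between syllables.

CVC.CVC.CCVCC.CCVC

The vowels are y, i, e, a — 4 nuclei, so 4 syllables.
σ1/σ2 boundary: cluster /ht/ — the longest permitted-onset suffix is /t/; onset = /t/, preceding coda = /h/.
σ2/σ3 boundary: cluster /tdl/ — the longest permitted-onset suffix is /dl/; onset = /dl/, preceding coda = /t/.
σ3/σ4 boundary: /htdl/; trying suffixes from longest down, /dl/ is the first permitted one, so coda /ht/ | onset /dl/.
Result: dyh.tit.dleht.dlat.
Mapping each syllable to C/V: /dyh/ → CVC, /tit/ → CVC, /dleht/ → CCVCC, /dlat/ → CCVC.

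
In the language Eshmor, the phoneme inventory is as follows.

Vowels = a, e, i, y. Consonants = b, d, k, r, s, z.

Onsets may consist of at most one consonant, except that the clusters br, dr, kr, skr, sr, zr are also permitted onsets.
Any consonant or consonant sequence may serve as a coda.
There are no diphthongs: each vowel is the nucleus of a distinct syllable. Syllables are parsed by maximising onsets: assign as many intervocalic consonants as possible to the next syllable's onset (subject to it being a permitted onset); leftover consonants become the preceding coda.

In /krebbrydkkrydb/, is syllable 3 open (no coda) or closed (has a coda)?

The vowels are e, y, y — 3 nuclei, so 3 syllables.
Between /e/ (V1) and /y/ (V2): cluster /bbr/ — the longest permitted-onset suffix is /br/; onset = /br/, preceding coda = /b/.
Between /y/ (V2) and /y/ (V3): cluster /dkkr/ — the longest permitted-onset suffix is /kr/; onset = /kr/, preceding coda = /dk/.
Result: kreb.brydk.krydb.
Syllable 3 is /krydb/ with coda /db/, so it is closed.

closed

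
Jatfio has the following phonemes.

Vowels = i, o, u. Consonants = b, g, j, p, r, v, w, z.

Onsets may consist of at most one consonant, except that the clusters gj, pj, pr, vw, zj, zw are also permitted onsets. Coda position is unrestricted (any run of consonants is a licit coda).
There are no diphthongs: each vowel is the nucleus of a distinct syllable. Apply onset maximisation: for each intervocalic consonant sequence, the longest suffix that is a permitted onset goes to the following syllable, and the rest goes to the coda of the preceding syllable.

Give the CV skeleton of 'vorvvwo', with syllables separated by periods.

The vowels are o, o — 2 nuclei, so 2 syllables.
V1 /o/ – V2 /o/: /rvvw/; trying suffixes from longest down, /vw/ is the first permitted one, so coda /rv/ | onset /vw/.
Syllabification: vorv.vwo.
Mapping each syllable to C/V: /vorv/ → CVCC, /vwo/ → CCV.

CVCC.CCV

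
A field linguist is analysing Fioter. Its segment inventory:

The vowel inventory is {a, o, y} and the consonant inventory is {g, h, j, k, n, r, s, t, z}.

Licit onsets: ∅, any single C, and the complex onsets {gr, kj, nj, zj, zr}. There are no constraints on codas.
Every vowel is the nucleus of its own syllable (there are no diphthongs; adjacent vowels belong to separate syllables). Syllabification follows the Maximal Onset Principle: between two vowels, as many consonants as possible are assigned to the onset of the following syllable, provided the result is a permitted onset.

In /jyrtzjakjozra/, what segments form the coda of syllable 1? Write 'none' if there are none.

Vowels present: y, a, o, a; each is a nucleus, giving 4 syllables.
Between /y/ (V1) and /a/ (V2): cluster /rtzj/ — the longest permitted-onset suffix is /zj/; onset = /zj/, preceding coda = /rt/.
Between /a/ (V2) and /o/ (V3): /kj/ is a licit onset in full, so it all attaches to the next syllable.
Between /o/ (V3) and /a/ (V4): /zr/ — entire cluster is a permitted onset → onset /zr/, coda ∅.
So the parse is jyrt.zja.kjo.zra.
Syllable 1 is /jyrt/: onset /j/, nucleus /y/, coda /rt/.

rt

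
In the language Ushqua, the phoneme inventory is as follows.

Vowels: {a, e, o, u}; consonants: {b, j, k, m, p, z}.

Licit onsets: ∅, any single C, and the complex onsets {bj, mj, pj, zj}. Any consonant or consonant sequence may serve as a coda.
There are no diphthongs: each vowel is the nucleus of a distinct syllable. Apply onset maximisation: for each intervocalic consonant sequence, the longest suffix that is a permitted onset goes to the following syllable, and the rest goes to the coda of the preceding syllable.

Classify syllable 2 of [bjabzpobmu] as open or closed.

Nuclei (vowels): a, o, u → 3 syllables.
σ1/σ2 boundary: /bzp/ splits as /bz/ + /p/ (/p/ is the longest suffix that is a licit onset).
σ2/σ3 boundary: /bm/ splits as /b/ + /m/ (/m/ is the longest suffix that is a licit onset).
Result: bjabz.pob.mu.
Syllable 2 is /pob/ with coda /b/, so it is closed.

closed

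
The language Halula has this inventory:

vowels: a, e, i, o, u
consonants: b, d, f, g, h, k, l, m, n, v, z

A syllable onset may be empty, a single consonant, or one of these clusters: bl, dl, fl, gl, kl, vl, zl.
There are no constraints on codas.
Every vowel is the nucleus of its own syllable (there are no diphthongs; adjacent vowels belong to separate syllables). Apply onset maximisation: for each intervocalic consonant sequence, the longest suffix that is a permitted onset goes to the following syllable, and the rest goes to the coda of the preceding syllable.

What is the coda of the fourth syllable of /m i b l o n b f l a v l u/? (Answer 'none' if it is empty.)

Vowels present: i, o, a, u; each is a nucleus, giving 4 syllables.
/i…o/ gap (V1→V2): cluster /bl/ — /bl/ is itself a permitted onset, so the whole cluster goes right; preceding coda = ∅.
/o…a/ gap (V2→V3): /nbfl/ splits as /nb/ + /fl/ (/fl/ is the longest suffix that is a licit onset).
/a…u/ gap (V3→V4): /vl/ — entire cluster is a permitted onset → onset /vl/, coda ∅.
So the parse is mi.blonb.fla.vlu.
Syllable 4 is /vlu/: onset /vl/, nucleus /u/, coda ∅.

none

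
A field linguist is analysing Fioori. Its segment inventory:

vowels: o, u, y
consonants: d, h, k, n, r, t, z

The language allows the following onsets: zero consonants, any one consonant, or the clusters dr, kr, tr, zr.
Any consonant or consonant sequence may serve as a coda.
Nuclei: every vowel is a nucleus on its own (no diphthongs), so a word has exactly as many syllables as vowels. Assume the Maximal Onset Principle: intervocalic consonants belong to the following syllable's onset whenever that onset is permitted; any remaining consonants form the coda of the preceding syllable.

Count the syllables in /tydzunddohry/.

Nuclei (vowels): y, u, o, y → 4 syllables.

4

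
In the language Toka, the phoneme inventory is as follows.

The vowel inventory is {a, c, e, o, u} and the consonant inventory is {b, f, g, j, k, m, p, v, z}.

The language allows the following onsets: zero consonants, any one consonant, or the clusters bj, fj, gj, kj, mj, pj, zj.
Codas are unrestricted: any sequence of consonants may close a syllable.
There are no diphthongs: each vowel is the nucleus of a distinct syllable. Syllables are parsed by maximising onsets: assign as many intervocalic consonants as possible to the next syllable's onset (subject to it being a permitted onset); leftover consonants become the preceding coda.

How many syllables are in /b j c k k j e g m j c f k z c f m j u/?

Nuclei (vowels): c, e, c, c, u → 5 syllables.

5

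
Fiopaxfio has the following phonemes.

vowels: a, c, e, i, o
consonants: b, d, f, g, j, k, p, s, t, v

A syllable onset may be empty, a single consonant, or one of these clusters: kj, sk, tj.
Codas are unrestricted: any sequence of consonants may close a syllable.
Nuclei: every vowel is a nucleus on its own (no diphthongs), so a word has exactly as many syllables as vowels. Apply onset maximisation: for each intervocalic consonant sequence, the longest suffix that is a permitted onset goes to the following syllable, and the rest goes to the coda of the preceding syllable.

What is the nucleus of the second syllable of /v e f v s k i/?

Nuclei (vowels): e, i → 2 syllables.
The second nucleus (vowel 2 from the left) is /i/.

i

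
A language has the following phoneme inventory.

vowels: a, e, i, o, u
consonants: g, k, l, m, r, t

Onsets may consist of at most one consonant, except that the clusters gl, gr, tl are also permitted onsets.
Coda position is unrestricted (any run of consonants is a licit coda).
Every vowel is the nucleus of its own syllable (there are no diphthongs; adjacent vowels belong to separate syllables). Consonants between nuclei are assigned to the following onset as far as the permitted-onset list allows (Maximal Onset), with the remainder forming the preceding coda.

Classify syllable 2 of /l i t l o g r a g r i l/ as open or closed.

open

Vowels present: i, o, a, i; each is a nucleus, giving 4 syllables.
/i…o/ gap (V1→V2): /tl/ is a licit onset in full, so it all attaches to the next syllable.
/o…a/ gap (V2→V3): cluster /gr/ — /gr/ is itself a permitted onset, so the whole cluster goes right; preceding coda = ∅.
/a…i/ gap (V3→V4): /gr/ — entire cluster is a permitted onset → onset /gr/, coda ∅.
Result: li.tlo.gra.gril.
Syllable 2 is /tlo/; it ends in its nucleus with no coda, so it is open.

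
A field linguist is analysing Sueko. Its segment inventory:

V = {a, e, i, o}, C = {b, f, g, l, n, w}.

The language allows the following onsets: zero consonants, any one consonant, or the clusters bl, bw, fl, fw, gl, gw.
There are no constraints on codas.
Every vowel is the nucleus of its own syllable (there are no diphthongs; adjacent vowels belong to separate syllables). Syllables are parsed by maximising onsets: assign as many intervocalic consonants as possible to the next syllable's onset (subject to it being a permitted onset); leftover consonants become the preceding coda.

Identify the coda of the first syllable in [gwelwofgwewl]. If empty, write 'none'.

Vowels present: e, o, e; each is a nucleus, giving 3 syllables.
σ1/σ2 boundary: /lw/; trying suffixes from longest down, /w/ is the first permitted one, so coda /l/ | onset /w/.
σ2/σ3 boundary: /fgw/ — longest licit onset from the right is /gw/, leaving /f/ as coda.
Syllabification: gwel.wof.gwewl.
Syllable 1 is /gwel/: onset /gw/, nucleus /e/, coda /l/.

l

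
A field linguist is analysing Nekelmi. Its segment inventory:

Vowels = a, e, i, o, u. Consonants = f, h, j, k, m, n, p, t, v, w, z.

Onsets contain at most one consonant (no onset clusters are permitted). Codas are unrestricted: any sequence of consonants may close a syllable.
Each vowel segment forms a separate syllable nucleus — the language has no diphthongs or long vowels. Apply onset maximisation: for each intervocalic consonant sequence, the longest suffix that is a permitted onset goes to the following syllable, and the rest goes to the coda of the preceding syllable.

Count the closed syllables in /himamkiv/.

2

The vowels are i, a, i — 3 nuclei, so 3 syllables.
σ1/σ2 boundary: just /m/ — single C goes to the following onset.
σ2/σ3 boundary: /mk/; trying suffixes from longest down, /k/ is the first permitted one, so coda /m/ | onset /k/.
Putting it together: hi.mam.kiv.
Classifying each syllable: /hi/ (open), /mam/ (closed), /kiv/ (closed).
Closed syllables: 2.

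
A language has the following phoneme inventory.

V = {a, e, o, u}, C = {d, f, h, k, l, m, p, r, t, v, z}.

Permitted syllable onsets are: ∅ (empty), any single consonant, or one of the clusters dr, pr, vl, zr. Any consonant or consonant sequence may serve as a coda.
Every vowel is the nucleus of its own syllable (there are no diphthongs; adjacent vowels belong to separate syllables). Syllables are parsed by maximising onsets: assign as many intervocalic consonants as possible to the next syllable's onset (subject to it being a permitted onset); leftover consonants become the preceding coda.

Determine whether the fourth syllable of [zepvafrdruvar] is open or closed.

closed

The vowels are e, a, u, a — 4 nuclei, so 4 syllables.
V1 /e/ – V2 /a/: cluster /pv/ — the longest permitted-onset suffix is /v/; onset = /v/, preceding coda = /p/.
V2 /a/ – V3 /u/: /frdr/; trying suffixes from longest down, /dr/ is the first permitted one, so coda /fr/ | onset /dr/.
V3 /u/ – V4 /a/: just /v/ — single C goes to the following onset.
Result: zep.vafr.dru.var.
Syllable 4 is /var/ with coda /r/, so it is closed.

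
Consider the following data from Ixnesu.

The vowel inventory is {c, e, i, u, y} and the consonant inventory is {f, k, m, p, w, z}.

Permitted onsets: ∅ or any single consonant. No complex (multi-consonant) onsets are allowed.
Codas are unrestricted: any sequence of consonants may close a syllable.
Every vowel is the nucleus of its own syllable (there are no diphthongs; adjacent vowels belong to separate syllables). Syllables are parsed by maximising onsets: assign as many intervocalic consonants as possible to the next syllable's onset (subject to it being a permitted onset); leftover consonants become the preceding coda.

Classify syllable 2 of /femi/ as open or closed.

open

The vowels are e, i — 2 nuclei, so 2 syllables.
/e…i/ gap (V1→V2): /m/ is a single consonant, so it becomes the next onset.
Result: fe.mi.
Syllable 2 is /mi/; it ends in its nucleus with no coda, so it is open.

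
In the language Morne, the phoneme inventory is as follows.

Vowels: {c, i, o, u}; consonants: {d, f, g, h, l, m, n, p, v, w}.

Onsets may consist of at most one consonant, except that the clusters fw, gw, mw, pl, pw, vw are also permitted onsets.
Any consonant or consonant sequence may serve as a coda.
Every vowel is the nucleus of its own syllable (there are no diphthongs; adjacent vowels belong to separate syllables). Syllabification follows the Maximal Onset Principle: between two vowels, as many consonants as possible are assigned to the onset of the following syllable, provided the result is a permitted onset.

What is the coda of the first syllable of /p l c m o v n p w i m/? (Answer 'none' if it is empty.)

none

Vowels present: c, o, i; each is a nucleus, giving 3 syllables.
Between /c/ (V1) and /o/ (V2): /m/ is a single consonant, so it becomes the next onset.
Between /o/ (V2) and /i/ (V3): /vnpw/ splits as /vn/ + /pw/ (/pw/ is the longest suffix that is a licit onset).
Result: plc.movn.pwim.
Syllable 1 is /plc/: onset /pl/, nucleus /c/, coda ∅.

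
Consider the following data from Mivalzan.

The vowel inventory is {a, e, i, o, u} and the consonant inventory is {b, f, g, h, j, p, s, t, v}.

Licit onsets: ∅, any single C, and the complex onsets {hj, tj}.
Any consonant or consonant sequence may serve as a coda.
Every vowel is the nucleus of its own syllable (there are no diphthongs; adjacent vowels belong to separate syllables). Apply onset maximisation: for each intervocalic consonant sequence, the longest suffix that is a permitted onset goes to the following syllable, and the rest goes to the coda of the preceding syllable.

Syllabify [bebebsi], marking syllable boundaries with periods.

be.beb.si

The vowels are e, e, i — 3 nuclei, so 3 syllables.
/e…e/ gap (V1→V2): /b/ → onset of the next syllable (single consonants are always licit onsets).
/e…i/ gap (V2→V3): /bs/ splits as /b/ + /s/ (/s/ is the longest suffix that is a licit onset).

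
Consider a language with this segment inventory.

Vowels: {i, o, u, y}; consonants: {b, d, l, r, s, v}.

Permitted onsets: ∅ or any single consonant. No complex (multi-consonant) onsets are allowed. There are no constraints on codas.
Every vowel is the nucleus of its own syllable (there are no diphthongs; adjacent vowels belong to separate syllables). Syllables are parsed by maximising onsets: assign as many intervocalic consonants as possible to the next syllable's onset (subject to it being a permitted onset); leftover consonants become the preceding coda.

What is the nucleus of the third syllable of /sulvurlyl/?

Nuclei (vowels): u, u, y → 3 syllables.
The third nucleus (vowel 3 from the left) is /y/.

y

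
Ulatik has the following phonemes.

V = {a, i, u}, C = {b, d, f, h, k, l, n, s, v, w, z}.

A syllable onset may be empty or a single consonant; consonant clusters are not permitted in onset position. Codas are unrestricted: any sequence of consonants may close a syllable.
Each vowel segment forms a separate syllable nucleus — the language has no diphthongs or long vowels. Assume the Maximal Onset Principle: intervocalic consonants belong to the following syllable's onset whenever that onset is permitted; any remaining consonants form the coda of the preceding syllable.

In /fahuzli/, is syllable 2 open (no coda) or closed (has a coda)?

The vowels are a, u, i — 3 nuclei, so 3 syllables.
/a…u/ gap (V1→V2): /h/ → onset of the next syllable (single consonants are always licit onsets).
/u…i/ gap (V2→V3): /zl/ — longest licit onset from the right is /l/, leaving /z/ as coda.
Result: fa.huz.li.
Syllable 2 is /huz/ with coda /z/, so it is closed.

closed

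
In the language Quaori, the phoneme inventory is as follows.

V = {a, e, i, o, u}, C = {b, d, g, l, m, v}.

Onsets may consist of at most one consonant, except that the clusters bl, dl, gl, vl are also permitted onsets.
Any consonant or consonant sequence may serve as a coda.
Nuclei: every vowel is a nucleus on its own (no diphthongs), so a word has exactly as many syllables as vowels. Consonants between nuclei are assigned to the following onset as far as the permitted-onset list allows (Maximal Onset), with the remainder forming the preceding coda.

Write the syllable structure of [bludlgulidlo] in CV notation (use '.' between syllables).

The vowels are u, u, i, o — 4 nuclei, so 4 syllables.
σ1/σ2 boundary: /dlg/; trying suffixes from longest down, /g/ is the first permitted one, so coda /dl/ | onset /g/.
σ2/σ3 boundary: /l/ is a single consonant, so it becomes the next onset.
σ3/σ4 boundary: cluster /dl/ — /dl/ is itself a permitted onset, so the whole cluster goes right; preceding coda = ∅.
So the parse is bludl.gu.li.dlo.
Mapping each syllable to C/V: /bludl/ → CCVCC, /gu/ → CV, /li/ → CV, /dlo/ → CCV.

CCVCC.CV.CV.CCV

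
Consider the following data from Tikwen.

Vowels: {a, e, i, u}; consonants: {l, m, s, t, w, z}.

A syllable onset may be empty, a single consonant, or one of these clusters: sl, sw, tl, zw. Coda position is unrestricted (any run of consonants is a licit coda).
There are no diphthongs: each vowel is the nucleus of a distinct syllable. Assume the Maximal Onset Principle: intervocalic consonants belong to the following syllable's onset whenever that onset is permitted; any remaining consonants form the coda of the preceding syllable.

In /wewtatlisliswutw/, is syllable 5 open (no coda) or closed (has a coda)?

closed

Nuclei (vowels): e, a, i, i, u → 5 syllables.
σ1/σ2 boundary: /wt/ — longest licit onset from the right is /t/, leaving /w/ as coda.
σ2/σ3 boundary: cluster /tl/ — /tl/ is itself a permitted onset, so the whole cluster goes right; preceding coda = ∅.
σ3/σ4 boundary: /sl/ is a licit onset in full, so it all attaches to the next syllable.
σ4/σ5 boundary: /sw/ — entire cluster is a permitted onset → onset /sw/, coda ∅.
So the parse is wew.ta.tli.sli.swutw.
Syllable 5 is /swutw/ with coda /tw/, so it is closed.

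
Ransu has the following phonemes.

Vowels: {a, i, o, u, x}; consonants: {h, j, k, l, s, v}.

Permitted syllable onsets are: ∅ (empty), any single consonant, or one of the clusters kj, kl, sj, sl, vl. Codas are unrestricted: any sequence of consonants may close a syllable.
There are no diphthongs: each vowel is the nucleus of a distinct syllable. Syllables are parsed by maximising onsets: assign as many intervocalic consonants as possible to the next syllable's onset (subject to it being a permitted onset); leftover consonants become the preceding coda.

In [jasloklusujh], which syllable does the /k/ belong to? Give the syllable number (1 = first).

3

Vowels present: a, o, u, u; each is a nucleus, giving 4 syllables.
/a…o/ gap (V1→V2): /sl/ is a licit onset in full, so it all attaches to the next syllable.
/o…u/ gap (V2→V3): cluster /kl/ — /kl/ is itself a permitted onset, so the whole cluster goes right; preceding coda = ∅.
/u…u/ gap (V3→V4): just /s/ — single C goes to the following onset.
Syllabification: ja.slo.klu.sujh.
The /k/ is in the onset of syllable 3 (/klu/).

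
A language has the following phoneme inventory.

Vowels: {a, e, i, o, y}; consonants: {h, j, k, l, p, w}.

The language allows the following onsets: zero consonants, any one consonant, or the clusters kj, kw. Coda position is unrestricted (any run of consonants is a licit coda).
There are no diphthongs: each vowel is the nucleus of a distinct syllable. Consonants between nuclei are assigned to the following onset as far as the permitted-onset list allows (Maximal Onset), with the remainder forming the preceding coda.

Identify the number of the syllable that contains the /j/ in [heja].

2

Vowels present: e, a; each is a nucleus, giving 2 syllables.
Between /e/ (V1) and /a/ (V2): /j/ is a single consonant, so it becomes the next onset.
Syllabification: he.ja.
The /j/ is in the onset of syllable 2 (/ja/).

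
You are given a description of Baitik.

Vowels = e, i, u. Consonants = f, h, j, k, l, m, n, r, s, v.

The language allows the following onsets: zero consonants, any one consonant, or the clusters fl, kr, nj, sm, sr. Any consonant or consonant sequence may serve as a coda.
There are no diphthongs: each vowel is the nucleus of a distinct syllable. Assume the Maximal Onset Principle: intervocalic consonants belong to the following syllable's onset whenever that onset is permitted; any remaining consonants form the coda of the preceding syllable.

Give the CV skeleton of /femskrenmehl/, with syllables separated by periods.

CVCC.CCVC.CVCC

Vowels present: e, e, e; each is a nucleus, giving 3 syllables.
/e…e/ gap (V1→V2): /mskr/; trying suffixes from longest down, /kr/ is the first permitted one, so coda /ms/ | onset /kr/.
/e…e/ gap (V2→V3): /nm/ splits as /n/ + /m/ (/m/ is the longest suffix that is a licit onset).
Result: fems.kren.mehl.
Mapping each syllable to C/V: /fems/ → CVCC, /kren/ → CCVC, /mehl/ → CVCC.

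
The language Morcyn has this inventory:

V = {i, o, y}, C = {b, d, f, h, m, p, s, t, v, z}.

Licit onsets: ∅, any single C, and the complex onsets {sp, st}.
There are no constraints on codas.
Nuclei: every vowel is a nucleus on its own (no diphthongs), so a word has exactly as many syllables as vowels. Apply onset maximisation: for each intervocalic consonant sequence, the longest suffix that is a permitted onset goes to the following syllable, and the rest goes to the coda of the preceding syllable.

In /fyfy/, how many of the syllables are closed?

0

Vowels present: y, y; each is a nucleus, giving 2 syllables.
/y…y/ gap (V1→V2): /f/ → onset of the next syllable (single consonants are always licit onsets).
Syllabification: fy.fy.
Classifying each syllable: /fy/ (open), /fy/ (open).
Closed syllables: 0.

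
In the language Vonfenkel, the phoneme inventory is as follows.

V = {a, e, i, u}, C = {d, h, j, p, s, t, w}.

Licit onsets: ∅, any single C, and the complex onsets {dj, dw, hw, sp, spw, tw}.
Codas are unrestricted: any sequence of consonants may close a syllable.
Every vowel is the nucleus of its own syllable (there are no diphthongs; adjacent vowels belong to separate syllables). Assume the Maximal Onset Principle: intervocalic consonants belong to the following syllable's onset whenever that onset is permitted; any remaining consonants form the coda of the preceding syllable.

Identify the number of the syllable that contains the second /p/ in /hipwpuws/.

2

Vowels present: i, u; each is a nucleus, giving 2 syllables.
Between /i/ (V1) and /u/ (V2): cluster /pwp/ — the longest permitted-onset suffix is /p/; onset = /p/, preceding coda = /pw/.
Result: hipw.puws.
The second /p/ is in the onset of syllable 2 (/puws/).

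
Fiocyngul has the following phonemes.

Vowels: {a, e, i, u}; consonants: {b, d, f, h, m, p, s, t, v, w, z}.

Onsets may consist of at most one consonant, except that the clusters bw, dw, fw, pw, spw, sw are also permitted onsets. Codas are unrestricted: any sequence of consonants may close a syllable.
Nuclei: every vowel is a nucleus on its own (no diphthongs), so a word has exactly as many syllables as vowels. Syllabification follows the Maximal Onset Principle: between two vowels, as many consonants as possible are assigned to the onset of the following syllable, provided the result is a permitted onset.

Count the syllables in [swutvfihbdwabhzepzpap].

5

Nuclei (vowels): u, i, a, e, a → 5 syllables.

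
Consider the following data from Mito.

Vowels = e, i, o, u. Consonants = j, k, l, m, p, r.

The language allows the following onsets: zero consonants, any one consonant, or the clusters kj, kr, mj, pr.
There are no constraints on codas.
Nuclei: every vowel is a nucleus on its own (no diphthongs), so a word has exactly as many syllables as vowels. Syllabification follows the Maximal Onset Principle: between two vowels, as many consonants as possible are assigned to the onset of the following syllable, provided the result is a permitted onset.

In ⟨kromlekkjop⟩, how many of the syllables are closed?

3

The vowels are o, e, o — 3 nuclei, so 3 syllables.
σ1/σ2 boundary: /ml/ — longest licit onset from the right is /l/, leaving /m/ as coda.
σ2/σ3 boundary: /kkj/ splits as /k/ + /kj/ (/kj/ is the longest suffix that is a licit onset).
Syllabification: krom.lek.kjop.
Classifying each syllable: /krom/ (closed), /lek/ (closed), /kjop/ (closed).
Closed syllables: 3.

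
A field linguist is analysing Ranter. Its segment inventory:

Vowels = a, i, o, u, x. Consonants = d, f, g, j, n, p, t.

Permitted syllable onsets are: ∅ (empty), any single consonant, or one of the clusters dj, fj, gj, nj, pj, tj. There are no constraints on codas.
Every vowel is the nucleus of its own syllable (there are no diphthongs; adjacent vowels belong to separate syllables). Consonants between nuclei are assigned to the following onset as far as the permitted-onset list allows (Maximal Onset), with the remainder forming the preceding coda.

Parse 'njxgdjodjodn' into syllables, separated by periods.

Nuclei (vowels): x, o, o → 3 syllables.
V1 /x/ – V2 /o/: /gdj/ splits as /g/ + /dj/ (/dj/ is the longest suffix that is a licit onset).
V2 /o/ – V3 /o/: /dj/ — entire cluster is a permitted onset → onset /dj/, coda ∅.

njxg.djo.djodn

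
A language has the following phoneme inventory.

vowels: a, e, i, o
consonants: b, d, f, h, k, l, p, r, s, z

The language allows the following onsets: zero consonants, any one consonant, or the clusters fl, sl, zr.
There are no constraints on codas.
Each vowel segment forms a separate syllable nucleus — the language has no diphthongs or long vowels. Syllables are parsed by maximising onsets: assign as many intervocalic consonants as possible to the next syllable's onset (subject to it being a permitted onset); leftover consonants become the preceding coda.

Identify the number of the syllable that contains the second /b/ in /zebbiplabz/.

2

The vowels are e, i, a — 3 nuclei, so 3 syllables.
σ1/σ2 boundary: /bb/; trying suffixes from longest down, /b/ is the first permitted one, so coda /b/ | onset /b/.
σ2/σ3 boundary: /pl/ — longest licit onset from the right is /l/, leaving /p/ as coda.
Result: zeb.bip.labz.
The second /b/ is in the onset of syllable 2 (/bip/).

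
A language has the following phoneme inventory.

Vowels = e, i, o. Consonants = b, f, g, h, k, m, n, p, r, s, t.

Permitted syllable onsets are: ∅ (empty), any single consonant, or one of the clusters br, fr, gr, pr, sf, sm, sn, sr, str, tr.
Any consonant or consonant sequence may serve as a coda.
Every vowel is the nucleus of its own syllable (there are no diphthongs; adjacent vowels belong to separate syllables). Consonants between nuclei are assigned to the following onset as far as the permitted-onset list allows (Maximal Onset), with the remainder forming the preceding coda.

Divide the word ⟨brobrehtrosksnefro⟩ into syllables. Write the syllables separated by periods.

Nuclei (vowels): o, e, o, e, o → 5 syllables.
V1 /o/ – V2 /e/: /br/ — entire cluster is a permitted onset → onset /br/, coda ∅.
V2 /e/ – V3 /o/: /htr/; trying suffixes from longest down, /tr/ is the first permitted one, so coda /h/ | onset /tr/.
V3 /o/ – V4 /e/: /sksn/; trying suffixes from longest down, /sn/ is the first permitted one, so coda /sk/ | onset /sn/.
V4 /e/ – V5 /o/: cluster /fr/ — /fr/ is itself a permitted onset, so the whole cluster goes right; preceding coda = ∅.

bro.breh.trosk.sne.fro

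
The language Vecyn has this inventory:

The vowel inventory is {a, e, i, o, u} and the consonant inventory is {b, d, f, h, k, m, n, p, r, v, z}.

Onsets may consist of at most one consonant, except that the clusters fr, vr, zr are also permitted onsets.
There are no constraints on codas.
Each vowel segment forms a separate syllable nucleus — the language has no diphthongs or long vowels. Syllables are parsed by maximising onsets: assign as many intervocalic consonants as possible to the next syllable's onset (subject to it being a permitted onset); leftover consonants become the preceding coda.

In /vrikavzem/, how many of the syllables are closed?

2

Vowels present: i, a, e; each is a nucleus, giving 3 syllables.
Between /i/ (V1) and /a/ (V2): /k/ → onset of the next syllable (single consonants are always licit onsets).
Between /a/ (V2) and /e/ (V3): cluster /vz/ — the longest permitted-onset suffix is /z/; onset = /z/, preceding coda = /v/.
Putting it together: vri.kav.zem.
Classifying each syllable: /vri/ (open), /kav/ (closed), /zem/ (closed).
Closed syllables: 2.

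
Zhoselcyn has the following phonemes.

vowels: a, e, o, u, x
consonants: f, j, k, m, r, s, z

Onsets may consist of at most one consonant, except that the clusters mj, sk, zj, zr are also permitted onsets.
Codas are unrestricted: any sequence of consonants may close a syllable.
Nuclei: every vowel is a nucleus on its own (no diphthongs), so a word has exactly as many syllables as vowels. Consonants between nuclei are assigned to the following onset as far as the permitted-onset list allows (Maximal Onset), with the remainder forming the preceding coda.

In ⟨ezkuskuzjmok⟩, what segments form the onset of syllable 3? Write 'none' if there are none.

Vowels present: e, u, u, o; each is a nucleus, giving 4 syllables.
V1 /e/ – V2 /u/: /zk/ splits as /z/ + /k/ (/k/ is the longest suffix that is a licit onset).
V2 /u/ – V3 /u/: /sk/ — entire cluster is a permitted onset → onset /sk/, coda ∅.
V3 /u/ – V4 /o/: cluster /zjm/ — the longest permitted-onset suffix is /m/; onset = /m/, preceding coda = /zj/.
Syllabification: ez.ku.skuzj.mok.
Syllable 3 is /skuzj/: onset /sk/, nucleus /u/, coda /zj/.

sk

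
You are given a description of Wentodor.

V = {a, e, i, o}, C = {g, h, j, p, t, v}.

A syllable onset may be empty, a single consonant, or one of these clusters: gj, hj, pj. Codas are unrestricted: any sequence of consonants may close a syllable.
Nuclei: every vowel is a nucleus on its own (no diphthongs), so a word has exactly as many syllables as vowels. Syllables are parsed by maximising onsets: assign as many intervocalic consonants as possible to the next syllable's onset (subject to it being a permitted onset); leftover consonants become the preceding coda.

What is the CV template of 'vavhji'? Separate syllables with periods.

CVC.CCV

Nuclei (vowels): a, i → 2 syllables.
Between /a/ (V1) and /i/ (V2): /vhj/ — longest licit onset from the right is /hj/, leaving /v/ as coda.
Putting it together: vav.hji.
Mapping each syllable to C/V: /vav/ → CVC, /hji/ → CCV.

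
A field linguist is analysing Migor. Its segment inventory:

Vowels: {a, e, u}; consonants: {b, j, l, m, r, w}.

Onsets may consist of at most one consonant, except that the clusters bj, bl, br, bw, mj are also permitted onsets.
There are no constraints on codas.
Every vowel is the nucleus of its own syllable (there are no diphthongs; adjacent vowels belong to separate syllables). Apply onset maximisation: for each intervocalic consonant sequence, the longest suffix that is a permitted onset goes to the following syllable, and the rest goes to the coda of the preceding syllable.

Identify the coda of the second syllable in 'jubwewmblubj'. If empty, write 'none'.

Vowels present: u, e, u; each is a nucleus, giving 3 syllables.
/u…e/ gap (V1→V2): /bw/ — entire cluster is a permitted onset → onset /bw/, coda ∅.
/e…u/ gap (V2→V3): /wmbl/ splits as /wm/ + /bl/ (/bl/ is the longest suffix that is a licit onset).
So the parse is ju.bwewm.blubj.
Syllable 2 is /bwewm/: onset /bw/, nucleus /e/, coda /wm/.

wm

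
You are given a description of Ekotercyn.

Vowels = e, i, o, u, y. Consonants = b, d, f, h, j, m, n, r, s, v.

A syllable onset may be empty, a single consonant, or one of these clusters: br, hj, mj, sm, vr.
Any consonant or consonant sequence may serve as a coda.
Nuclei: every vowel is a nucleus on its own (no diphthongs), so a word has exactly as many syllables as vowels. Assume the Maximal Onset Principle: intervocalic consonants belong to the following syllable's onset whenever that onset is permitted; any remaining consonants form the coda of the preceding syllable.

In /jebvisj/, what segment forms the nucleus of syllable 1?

e

Nuclei (vowels): e, i → 2 syllables.
The first nucleus (vowel 1 from the left) is /e/.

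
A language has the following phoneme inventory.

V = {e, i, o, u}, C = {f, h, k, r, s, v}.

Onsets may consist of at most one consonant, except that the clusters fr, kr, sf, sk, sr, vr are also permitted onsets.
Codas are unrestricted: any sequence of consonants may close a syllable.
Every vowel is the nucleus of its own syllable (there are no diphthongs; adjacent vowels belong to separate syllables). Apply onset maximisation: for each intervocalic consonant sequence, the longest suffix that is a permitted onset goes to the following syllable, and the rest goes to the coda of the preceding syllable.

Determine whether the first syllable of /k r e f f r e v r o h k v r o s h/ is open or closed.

Nuclei (vowels): e, e, o, o → 4 syllables.
σ1/σ2 boundary: /ffr/ — longest licit onset from the right is /fr/, leaving /f/ as coda.
σ2/σ3 boundary: /vr/ is a licit onset in full, so it all attaches to the next syllable.
σ3/σ4 boundary: /hkvr/ splits as /hk/ + /vr/ (/vr/ is the longest suffix that is a licit onset).
Syllabification: kref.fre.vrohk.vrosh.
Syllable 1 is /kref/ with coda /f/, so it is closed.

closed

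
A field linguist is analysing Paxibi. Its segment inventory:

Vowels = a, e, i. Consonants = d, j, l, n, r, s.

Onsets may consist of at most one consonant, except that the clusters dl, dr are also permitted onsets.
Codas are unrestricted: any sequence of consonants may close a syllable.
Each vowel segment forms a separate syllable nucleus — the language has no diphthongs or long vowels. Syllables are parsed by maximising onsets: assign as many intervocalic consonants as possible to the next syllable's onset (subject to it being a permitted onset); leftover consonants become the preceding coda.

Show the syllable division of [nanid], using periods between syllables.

na.nid

The vowels are a, i — 2 nuclei, so 2 syllables.
/a…i/ gap (V1→V2): /n/ → onset of the next syllable (single consonants are always licit onsets).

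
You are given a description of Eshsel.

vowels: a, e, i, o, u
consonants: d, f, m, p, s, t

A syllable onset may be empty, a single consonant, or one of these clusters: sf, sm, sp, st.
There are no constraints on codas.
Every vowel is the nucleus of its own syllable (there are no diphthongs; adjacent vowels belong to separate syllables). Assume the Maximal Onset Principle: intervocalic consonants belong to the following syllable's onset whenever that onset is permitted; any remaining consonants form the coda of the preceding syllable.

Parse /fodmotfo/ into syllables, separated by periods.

fod.mot.fo

Nuclei (vowels): o, o, o → 3 syllables.
/o…o/ gap (V1→V2): /dm/; trying suffixes from longest down, /m/ is the first permitted one, so coda /d/ | onset /m/.
/o…o/ gap (V2→V3): cluster /tf/ — the longest permitted-onset suffix is /f/; onset = /f/, preceding coda = /t/.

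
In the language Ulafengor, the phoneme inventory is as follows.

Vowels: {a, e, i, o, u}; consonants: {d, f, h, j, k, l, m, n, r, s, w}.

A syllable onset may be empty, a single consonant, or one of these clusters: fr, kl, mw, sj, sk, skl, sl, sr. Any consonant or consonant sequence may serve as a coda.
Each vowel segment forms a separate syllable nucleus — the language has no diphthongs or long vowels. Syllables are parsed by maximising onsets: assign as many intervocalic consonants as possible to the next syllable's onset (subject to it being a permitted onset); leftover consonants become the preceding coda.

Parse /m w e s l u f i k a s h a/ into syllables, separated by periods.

Nuclei (vowels): e, u, i, a, a → 5 syllables.
Between /e/ (V1) and /u/ (V2): /sl/ — entire cluster is a permitted onset → onset /sl/, coda ∅.
Between /u/ (V2) and /i/ (V3): just /f/ — single C goes to the following onset.
Between /i/ (V3) and /a/ (V4): /k/ is a single consonant, so it becomes the next onset.
Between /a/ (V4) and /a/ (V5): /sh/ splits as /s/ + /h/ (/h/ is the longest suffix that is a licit onset).

mwe.slu.fi.kas.ha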